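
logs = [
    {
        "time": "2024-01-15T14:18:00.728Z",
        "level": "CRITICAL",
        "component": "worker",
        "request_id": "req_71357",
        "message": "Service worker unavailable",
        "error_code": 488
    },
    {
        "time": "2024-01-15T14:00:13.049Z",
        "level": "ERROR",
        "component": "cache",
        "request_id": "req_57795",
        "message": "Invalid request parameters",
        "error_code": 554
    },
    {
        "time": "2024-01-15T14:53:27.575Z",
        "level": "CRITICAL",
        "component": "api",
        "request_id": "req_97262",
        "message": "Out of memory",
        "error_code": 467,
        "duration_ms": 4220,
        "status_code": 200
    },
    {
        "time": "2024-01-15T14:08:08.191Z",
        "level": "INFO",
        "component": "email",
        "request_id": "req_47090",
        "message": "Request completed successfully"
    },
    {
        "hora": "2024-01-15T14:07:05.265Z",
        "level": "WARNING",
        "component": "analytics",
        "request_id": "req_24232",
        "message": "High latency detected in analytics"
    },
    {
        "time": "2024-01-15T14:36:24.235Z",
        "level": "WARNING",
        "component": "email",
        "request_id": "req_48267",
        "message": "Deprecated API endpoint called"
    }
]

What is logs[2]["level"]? "CRITICAL"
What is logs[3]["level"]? "INFO"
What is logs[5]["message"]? "Deprecated API endpoint called"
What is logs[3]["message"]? "Request completed successfully"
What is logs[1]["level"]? "ERROR"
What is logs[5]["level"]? "WARNING"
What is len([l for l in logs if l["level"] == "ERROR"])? 1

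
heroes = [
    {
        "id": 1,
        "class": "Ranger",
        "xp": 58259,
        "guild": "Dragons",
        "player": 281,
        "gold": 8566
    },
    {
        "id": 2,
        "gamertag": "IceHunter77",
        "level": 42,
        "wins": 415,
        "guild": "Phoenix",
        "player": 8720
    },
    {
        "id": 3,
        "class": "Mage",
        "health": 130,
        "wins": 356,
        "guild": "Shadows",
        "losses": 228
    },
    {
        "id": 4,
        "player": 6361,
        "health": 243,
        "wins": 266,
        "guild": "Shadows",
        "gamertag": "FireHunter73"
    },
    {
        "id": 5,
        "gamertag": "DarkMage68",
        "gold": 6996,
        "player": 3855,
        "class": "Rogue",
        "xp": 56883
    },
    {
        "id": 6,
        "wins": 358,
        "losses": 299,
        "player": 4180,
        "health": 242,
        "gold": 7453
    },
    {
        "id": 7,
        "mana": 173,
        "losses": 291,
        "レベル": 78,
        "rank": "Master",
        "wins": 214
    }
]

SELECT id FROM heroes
[1, 2, 3, 4, 5, 6, 7]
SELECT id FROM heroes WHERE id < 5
[1, 2, 3, 4]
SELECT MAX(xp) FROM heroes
58259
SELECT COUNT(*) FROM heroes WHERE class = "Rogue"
1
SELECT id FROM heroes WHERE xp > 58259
[]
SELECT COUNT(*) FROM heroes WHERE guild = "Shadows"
2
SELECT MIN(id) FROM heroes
1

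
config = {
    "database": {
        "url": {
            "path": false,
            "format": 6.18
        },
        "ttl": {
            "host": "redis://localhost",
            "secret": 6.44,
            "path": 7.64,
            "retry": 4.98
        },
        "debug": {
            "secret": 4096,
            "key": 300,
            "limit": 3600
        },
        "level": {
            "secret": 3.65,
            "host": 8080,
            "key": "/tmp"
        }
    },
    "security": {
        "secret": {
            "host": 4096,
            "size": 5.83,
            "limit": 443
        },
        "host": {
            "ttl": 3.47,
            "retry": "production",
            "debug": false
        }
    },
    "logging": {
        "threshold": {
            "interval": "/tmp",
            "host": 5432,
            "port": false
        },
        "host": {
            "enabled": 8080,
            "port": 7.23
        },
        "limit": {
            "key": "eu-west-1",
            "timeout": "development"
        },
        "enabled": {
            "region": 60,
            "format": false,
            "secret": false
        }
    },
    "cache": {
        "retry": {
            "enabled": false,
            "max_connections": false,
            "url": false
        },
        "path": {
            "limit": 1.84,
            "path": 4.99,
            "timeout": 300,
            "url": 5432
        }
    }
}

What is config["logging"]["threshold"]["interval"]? "/tmp"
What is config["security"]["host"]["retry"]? "production"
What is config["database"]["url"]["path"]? False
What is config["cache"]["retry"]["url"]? False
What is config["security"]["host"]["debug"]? False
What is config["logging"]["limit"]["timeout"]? "development"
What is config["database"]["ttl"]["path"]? 7.64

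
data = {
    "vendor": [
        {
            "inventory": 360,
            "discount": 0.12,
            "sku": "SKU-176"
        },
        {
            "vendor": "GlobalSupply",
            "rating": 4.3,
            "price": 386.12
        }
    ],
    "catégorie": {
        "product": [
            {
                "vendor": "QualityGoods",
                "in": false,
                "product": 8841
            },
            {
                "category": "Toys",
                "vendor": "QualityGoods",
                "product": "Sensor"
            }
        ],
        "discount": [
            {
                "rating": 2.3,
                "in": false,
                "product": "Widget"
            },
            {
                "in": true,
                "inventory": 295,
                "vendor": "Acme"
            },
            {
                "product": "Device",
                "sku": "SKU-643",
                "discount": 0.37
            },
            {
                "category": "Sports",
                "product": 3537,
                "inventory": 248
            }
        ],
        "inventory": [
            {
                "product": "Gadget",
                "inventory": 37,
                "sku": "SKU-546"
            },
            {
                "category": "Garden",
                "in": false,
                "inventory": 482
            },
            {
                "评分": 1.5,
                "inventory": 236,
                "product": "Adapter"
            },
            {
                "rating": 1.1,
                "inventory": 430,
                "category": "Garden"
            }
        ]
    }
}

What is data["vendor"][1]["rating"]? 4.3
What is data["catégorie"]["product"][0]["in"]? False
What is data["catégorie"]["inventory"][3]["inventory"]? 430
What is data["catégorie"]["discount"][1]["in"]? True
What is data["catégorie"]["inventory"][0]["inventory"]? 37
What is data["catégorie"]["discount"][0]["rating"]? 2.3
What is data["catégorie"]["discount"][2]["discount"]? 0.37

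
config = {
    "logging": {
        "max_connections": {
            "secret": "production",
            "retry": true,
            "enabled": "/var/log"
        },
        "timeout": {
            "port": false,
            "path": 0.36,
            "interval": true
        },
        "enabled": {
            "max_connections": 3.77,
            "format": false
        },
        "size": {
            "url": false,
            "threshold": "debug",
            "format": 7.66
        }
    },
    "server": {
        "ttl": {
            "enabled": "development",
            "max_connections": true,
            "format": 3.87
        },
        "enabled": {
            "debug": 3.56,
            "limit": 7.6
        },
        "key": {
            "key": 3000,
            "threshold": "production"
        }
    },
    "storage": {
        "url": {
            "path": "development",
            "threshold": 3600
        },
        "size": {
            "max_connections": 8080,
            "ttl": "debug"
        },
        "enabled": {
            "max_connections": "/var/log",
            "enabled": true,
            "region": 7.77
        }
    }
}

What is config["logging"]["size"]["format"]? 7.66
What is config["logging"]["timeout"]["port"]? False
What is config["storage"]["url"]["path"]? "development"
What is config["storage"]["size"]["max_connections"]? 8080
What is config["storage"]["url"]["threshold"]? 3600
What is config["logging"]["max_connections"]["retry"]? True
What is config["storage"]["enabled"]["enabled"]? True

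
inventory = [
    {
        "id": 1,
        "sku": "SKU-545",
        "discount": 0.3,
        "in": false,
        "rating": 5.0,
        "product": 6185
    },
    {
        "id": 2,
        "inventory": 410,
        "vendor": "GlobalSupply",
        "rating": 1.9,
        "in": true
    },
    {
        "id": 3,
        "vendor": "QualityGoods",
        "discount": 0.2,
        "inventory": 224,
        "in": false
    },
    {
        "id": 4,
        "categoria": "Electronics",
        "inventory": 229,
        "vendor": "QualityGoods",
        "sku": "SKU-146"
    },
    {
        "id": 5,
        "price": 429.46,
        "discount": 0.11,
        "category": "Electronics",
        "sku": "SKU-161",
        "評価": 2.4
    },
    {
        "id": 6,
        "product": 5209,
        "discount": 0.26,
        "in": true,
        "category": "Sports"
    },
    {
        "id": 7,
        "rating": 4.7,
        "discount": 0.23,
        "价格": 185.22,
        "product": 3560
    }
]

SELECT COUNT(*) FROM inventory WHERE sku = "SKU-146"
1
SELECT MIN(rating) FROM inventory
1.9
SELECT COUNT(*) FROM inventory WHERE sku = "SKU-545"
1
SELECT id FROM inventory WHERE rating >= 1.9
[1, 2, 7]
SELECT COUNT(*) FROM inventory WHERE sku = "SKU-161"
1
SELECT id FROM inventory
[1, 2, 3, 4, 5, 6, 7]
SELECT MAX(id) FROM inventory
7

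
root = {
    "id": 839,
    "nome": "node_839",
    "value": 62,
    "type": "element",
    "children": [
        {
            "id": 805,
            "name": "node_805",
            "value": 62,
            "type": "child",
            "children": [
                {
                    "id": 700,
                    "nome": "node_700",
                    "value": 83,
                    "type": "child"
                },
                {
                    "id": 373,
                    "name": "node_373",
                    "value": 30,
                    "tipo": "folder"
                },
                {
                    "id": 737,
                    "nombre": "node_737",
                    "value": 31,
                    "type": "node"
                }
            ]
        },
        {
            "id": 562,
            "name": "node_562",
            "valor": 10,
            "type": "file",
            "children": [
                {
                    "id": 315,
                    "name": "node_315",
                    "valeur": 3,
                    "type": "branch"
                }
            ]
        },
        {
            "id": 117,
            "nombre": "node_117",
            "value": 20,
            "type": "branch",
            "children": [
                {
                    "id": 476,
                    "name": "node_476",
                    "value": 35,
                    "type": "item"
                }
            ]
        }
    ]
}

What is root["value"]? 62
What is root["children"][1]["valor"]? 10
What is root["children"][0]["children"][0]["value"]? 83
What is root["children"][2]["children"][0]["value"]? 35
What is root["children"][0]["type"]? "child"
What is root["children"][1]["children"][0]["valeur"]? 3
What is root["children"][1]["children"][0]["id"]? 315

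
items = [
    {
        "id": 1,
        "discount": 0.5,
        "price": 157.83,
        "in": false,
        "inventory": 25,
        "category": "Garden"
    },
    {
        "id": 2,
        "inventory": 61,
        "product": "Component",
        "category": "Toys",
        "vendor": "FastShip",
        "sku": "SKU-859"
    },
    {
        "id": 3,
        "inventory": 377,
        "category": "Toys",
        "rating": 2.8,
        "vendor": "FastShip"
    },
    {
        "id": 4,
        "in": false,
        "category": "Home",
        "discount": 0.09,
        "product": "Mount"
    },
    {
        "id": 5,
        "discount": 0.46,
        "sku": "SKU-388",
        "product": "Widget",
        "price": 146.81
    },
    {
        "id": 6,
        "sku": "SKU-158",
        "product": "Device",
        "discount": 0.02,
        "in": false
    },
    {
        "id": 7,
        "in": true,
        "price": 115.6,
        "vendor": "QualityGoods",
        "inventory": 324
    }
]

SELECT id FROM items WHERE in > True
[]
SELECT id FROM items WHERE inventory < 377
[1, 2, 7]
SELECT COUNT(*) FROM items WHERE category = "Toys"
2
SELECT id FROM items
[1, 2, 3, 4, 5, 6, 7]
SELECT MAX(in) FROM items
True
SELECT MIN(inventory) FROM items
25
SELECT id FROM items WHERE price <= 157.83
[1, 5, 7]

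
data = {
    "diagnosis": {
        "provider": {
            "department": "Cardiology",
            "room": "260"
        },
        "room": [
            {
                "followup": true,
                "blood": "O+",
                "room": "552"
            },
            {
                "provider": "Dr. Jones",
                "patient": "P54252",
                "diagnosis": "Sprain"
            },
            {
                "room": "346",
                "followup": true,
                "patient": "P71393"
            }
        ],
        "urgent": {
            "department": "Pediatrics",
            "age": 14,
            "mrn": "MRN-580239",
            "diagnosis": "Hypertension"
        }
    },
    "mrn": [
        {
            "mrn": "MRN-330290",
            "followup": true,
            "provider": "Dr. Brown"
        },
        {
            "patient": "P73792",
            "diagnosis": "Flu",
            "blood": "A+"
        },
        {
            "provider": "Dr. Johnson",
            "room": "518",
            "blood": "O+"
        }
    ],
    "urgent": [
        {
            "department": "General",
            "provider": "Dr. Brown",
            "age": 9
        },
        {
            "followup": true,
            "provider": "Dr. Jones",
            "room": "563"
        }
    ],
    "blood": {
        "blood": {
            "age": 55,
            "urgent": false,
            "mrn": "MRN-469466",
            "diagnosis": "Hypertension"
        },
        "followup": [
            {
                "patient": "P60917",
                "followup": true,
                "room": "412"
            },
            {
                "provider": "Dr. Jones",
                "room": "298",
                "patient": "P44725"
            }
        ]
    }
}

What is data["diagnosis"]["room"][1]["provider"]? "Dr. Jones"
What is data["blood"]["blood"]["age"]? 55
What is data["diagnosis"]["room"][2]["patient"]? "P71393"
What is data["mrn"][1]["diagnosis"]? "Flu"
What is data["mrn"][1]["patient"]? "P73792"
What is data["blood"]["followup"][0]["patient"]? "P60917"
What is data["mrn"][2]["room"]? "518"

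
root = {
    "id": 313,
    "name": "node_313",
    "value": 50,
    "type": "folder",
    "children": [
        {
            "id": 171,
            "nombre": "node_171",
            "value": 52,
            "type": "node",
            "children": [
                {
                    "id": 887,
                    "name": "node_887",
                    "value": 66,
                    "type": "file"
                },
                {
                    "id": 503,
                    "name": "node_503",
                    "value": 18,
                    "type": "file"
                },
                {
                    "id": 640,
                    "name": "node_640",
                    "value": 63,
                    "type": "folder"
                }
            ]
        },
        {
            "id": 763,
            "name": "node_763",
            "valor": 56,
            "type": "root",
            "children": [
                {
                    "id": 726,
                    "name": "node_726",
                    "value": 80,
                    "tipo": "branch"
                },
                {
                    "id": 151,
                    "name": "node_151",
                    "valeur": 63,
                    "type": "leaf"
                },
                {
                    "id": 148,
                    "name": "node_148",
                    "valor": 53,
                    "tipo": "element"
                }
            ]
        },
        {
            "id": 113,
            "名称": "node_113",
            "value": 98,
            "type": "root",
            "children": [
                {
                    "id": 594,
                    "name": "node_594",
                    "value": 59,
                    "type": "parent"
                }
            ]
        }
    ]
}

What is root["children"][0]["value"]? 52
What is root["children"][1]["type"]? "root"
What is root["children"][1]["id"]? 763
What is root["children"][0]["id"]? 171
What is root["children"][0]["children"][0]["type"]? "file"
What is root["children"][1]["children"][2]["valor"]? 53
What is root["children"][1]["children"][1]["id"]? 151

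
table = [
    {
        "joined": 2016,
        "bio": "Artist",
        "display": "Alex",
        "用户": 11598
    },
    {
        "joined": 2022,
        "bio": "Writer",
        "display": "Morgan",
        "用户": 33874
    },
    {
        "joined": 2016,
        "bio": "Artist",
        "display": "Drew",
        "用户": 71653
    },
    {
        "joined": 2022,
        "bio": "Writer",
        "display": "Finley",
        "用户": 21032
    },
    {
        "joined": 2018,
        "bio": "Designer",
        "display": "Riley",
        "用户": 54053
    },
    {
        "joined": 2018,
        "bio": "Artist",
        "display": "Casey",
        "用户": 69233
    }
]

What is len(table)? 6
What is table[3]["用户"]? 21032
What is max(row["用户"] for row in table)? 71653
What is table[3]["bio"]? "Writer"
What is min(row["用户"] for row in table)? 11598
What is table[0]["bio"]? "Artist"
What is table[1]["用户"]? 33874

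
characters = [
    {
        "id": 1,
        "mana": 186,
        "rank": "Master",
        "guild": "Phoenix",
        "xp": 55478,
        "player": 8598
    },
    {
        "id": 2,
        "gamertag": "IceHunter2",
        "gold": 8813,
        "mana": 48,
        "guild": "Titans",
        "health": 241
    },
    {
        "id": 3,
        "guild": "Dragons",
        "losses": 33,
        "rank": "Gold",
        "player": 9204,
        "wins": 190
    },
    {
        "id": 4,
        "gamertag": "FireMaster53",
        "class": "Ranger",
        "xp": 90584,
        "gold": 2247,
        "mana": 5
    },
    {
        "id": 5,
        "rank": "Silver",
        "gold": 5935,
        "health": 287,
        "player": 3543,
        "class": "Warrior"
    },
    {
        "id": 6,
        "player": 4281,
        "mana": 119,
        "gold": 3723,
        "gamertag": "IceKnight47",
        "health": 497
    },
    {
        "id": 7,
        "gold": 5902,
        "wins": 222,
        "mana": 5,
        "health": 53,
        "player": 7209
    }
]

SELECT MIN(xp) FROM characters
55478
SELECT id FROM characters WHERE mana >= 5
[1, 2, 4, 6, 7]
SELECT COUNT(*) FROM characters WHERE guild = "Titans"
1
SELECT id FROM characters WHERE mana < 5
[]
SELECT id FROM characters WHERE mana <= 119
[2, 4, 6, 7]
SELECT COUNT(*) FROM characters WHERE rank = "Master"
1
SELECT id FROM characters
[1, 2, 3, 4, 5, 6, 7]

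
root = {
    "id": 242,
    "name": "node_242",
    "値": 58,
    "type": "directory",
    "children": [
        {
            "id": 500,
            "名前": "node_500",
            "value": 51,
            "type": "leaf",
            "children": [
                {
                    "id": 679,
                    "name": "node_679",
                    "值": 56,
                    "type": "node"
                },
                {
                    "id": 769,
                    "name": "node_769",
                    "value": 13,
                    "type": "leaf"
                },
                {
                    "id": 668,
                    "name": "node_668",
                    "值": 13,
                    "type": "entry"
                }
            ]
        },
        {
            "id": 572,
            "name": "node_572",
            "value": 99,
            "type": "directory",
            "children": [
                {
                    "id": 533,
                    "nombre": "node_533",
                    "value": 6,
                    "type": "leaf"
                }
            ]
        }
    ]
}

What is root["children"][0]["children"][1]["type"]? "leaf"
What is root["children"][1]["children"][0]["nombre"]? "node_533"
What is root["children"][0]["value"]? 51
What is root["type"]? "directory"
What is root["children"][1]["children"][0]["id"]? 533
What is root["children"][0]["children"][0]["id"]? 679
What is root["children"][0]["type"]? "leaf"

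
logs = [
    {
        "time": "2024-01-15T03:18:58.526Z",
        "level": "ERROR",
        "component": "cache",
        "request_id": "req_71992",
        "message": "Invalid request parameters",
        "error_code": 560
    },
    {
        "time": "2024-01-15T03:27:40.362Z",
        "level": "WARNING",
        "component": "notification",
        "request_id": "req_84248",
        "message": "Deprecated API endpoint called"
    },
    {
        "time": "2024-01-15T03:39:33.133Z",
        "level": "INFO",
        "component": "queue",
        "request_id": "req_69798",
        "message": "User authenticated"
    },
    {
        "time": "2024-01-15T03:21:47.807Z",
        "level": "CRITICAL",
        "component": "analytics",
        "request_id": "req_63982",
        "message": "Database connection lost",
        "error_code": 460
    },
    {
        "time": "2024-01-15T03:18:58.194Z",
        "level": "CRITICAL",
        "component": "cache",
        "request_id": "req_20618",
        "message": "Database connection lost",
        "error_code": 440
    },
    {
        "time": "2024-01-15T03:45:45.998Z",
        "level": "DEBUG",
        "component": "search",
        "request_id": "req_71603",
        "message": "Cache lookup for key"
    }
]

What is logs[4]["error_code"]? 440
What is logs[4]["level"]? "CRITICAL"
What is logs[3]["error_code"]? 460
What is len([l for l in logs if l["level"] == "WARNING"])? 1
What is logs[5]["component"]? "search"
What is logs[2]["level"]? "INFO"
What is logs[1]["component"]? "notification"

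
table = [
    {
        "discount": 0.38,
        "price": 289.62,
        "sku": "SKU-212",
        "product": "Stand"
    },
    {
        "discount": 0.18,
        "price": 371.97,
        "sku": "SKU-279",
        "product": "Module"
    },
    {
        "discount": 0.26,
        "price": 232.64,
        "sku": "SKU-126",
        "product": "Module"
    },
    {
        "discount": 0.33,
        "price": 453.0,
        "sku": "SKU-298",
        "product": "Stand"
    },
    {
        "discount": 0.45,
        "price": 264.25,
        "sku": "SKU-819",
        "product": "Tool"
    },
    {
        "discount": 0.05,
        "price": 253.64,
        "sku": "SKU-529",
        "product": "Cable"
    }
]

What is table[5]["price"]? 253.64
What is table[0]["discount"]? 0.38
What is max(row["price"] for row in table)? 453.0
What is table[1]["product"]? "Module"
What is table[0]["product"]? "Stand"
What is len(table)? 6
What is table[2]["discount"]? 0.26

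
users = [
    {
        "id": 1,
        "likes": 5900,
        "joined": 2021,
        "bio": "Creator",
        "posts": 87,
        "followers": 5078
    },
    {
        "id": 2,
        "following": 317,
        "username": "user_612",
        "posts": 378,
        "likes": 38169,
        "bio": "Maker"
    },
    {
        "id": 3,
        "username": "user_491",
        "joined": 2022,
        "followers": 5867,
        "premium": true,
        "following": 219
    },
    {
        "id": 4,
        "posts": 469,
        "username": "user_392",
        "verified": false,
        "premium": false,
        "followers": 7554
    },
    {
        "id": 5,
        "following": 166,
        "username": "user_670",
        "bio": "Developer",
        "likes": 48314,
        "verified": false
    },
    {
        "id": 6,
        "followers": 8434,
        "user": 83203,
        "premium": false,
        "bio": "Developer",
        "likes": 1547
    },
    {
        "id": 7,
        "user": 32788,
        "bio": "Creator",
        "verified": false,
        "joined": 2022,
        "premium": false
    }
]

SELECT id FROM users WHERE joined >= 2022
[3, 7]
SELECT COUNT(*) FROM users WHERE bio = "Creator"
2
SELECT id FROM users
[1, 2, 3, 4, 5, 6, 7]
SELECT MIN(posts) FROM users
87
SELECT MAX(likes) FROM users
48314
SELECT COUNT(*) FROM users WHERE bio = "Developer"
2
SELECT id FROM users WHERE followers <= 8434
[1, 3, 4, 6]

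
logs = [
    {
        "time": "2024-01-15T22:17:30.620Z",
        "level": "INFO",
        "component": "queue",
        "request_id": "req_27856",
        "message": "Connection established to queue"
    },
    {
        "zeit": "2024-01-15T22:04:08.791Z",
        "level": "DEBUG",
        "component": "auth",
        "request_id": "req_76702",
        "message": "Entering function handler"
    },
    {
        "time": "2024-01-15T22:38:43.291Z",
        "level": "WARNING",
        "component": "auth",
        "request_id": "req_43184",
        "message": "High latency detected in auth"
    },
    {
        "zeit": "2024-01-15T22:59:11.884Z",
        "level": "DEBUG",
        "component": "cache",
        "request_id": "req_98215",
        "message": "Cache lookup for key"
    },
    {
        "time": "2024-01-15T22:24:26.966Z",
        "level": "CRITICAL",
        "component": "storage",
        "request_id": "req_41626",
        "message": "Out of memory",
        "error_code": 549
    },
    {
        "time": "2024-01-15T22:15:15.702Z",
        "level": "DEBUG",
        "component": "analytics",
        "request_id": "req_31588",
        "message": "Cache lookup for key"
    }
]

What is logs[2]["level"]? "WARNING"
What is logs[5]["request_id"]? "req_31588"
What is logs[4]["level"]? "CRITICAL"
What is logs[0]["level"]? "INFO"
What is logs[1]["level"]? "DEBUG"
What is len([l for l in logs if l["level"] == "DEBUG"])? 3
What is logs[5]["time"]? "2024-01-15T22:15:15.702Z"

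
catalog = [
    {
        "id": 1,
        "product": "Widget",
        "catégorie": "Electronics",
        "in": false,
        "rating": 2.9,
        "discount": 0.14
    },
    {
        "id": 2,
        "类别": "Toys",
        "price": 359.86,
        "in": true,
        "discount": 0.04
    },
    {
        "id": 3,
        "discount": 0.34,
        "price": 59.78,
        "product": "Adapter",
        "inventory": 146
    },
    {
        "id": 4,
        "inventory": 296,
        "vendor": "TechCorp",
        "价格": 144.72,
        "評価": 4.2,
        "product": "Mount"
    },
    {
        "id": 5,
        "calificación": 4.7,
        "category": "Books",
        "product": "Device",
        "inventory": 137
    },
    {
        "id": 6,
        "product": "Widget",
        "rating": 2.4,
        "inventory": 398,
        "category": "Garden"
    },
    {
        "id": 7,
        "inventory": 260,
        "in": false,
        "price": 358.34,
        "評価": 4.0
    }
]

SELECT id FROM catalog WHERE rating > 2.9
[]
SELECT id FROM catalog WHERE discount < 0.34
[1, 2]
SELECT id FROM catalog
[1, 2, 3, 4, 5, 6, 7]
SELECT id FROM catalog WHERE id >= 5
[5, 6, 7]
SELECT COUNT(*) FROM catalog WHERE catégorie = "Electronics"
1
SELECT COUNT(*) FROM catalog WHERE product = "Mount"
1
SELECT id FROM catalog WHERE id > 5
[6, 7]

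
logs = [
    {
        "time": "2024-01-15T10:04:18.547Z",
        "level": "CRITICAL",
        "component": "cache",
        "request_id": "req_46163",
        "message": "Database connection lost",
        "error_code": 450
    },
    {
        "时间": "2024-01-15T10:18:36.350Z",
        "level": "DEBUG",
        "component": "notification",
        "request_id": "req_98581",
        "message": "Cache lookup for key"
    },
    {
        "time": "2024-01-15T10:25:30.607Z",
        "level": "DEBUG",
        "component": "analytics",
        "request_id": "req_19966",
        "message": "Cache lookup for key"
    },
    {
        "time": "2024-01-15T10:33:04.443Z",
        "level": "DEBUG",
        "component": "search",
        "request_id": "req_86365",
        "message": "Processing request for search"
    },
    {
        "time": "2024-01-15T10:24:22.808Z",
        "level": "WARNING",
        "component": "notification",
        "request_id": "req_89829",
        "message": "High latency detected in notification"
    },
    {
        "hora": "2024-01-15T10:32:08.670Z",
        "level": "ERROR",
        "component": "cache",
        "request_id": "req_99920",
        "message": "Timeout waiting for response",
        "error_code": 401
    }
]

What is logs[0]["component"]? "cache"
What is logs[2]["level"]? "DEBUG"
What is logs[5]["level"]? "ERROR"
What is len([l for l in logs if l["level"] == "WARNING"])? 1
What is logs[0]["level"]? "CRITICAL"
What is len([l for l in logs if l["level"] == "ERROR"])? 1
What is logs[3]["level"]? "DEBUG"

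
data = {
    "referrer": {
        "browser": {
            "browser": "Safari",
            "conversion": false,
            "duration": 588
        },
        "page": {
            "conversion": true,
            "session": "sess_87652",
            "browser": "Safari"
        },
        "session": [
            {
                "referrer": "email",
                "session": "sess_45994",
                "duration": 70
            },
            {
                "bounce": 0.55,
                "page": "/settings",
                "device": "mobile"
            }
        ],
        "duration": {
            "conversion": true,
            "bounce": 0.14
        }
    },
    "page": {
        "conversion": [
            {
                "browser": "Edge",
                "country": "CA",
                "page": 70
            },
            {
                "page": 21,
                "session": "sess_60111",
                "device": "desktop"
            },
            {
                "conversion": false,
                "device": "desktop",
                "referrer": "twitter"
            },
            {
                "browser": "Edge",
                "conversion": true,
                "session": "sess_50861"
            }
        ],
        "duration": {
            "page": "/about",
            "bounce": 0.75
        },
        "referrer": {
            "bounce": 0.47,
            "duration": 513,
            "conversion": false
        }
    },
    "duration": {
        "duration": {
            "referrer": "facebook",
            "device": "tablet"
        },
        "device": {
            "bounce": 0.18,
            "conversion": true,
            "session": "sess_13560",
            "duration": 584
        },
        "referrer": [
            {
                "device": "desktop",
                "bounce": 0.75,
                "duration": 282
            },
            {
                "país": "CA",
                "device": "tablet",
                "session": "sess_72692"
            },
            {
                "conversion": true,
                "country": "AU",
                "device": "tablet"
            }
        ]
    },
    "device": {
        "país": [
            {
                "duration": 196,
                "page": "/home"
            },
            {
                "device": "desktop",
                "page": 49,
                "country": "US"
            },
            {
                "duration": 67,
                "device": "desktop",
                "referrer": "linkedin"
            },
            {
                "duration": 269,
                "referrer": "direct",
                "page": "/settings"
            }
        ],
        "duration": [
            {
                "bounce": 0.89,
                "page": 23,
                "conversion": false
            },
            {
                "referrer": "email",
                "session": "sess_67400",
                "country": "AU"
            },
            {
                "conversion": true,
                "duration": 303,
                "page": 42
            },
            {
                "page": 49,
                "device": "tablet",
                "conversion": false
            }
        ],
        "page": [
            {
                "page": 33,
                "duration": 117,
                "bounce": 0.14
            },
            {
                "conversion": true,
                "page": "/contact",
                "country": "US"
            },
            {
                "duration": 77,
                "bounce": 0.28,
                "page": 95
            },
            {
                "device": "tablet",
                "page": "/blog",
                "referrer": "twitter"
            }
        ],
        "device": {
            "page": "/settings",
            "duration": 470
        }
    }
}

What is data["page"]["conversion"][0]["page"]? 70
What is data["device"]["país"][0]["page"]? "/home"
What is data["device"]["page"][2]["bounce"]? 0.28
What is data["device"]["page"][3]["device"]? "tablet"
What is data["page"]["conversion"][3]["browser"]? "Edge"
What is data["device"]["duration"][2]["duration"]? 303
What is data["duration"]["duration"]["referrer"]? "facebook"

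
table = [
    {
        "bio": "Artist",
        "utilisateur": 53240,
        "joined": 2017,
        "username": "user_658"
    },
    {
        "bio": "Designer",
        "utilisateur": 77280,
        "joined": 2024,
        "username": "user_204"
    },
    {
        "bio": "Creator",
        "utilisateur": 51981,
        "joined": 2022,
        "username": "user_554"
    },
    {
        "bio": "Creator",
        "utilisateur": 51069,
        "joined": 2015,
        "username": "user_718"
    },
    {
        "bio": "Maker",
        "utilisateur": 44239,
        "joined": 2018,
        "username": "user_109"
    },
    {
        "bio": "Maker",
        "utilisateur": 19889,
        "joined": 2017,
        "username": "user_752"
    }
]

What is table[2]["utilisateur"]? 51981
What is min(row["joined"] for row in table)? 2015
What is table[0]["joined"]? 2017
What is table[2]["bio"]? "Creator"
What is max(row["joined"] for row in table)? 2024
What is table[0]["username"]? "user_658"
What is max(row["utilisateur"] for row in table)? 77280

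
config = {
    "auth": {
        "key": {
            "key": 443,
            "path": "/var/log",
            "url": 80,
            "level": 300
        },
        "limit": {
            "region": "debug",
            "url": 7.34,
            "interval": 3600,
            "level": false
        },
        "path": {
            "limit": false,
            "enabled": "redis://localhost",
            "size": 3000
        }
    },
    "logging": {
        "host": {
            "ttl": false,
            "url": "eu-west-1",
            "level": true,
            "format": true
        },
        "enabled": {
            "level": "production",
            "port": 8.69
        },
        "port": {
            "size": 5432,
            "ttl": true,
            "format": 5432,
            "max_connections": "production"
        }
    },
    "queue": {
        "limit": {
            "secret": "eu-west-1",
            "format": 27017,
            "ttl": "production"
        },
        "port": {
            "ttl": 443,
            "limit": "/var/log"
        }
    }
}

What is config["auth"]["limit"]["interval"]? 3600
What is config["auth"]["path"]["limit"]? False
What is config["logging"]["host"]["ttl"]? False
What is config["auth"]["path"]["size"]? 3000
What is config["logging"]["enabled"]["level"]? "production"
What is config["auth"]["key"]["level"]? 300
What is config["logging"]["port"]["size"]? 5432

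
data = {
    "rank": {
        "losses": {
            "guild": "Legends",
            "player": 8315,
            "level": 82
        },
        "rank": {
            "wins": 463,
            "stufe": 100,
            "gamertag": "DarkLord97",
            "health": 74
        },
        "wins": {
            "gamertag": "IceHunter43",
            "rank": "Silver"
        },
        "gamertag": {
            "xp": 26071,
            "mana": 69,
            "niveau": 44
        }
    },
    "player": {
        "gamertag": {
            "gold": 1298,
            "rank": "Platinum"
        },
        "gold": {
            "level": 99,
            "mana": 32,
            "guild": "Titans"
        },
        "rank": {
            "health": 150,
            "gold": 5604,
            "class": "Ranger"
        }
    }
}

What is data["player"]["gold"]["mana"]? 32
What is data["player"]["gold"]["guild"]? "Titans"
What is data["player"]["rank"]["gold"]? 5604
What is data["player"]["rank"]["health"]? 150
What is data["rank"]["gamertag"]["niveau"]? 44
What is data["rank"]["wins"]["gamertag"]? "IceHunter43"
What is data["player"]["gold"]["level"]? 99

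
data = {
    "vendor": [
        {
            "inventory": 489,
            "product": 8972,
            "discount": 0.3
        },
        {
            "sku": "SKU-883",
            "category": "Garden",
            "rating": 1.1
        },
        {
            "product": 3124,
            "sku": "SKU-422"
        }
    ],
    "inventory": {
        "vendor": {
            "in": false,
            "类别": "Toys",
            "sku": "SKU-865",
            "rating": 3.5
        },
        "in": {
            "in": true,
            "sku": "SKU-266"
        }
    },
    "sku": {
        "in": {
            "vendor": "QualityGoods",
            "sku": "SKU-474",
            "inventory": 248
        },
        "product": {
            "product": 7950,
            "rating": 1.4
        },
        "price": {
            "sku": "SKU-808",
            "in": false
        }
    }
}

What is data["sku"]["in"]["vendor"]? "QualityGoods"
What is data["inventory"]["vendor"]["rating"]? 3.5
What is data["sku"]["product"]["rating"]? 1.4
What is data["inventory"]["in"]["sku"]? "SKU-266"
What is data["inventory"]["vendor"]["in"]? False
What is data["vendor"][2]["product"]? 3124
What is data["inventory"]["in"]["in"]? True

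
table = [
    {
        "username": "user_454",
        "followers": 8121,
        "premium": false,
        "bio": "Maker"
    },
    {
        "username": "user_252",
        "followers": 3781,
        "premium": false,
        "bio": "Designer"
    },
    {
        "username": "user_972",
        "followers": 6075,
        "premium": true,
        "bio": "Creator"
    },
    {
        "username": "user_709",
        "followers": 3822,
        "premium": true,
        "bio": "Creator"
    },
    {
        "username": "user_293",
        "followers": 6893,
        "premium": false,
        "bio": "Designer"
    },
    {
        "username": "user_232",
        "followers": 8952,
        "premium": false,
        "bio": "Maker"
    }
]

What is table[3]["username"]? "user_709"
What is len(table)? 6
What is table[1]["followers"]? 3781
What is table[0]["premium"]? False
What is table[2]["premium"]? True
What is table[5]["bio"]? "Maker"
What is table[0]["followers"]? 8121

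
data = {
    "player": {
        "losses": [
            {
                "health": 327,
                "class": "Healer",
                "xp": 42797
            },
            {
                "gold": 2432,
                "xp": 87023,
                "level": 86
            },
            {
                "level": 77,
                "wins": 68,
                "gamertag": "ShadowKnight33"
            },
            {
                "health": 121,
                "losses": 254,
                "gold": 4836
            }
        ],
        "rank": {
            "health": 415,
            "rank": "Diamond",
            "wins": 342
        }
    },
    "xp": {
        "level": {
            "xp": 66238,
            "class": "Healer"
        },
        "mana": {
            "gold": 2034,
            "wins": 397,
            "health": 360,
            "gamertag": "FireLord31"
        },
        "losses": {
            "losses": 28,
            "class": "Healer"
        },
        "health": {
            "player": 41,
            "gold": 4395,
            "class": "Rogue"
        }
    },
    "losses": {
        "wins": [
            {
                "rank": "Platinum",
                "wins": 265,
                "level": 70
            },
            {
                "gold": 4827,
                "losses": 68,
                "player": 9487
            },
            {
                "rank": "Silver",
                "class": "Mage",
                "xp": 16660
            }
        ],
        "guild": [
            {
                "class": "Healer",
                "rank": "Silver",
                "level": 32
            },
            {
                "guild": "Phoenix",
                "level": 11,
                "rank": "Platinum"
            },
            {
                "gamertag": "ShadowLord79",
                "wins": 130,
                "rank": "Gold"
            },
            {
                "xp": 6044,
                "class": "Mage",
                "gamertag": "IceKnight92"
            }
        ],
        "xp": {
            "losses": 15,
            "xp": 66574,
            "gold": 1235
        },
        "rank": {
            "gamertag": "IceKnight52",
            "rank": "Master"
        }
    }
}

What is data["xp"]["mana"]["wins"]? 397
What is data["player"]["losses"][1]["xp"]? 87023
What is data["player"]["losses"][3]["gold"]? 4836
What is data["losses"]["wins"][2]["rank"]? "Silver"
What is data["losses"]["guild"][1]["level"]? 11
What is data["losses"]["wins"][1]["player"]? 9487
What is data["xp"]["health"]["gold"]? 4395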